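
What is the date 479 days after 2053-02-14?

June 8, 2054

Adding 479 days from February 14, 2053.
February has 28 days, so 28 − 14 = 14 days remain after February 14, 2053; 479 − 14 = 465 left.
March 2053 has 31 days: 465 − 31 = 434 left.
April 2053 has 30 days: 434 − 30 = 404 left.
May 2053 has 31 days: 404 − 31 = 373 left.
June 2053 has 30 days: 373 − 30 = 343 left.
July 2053 has 31 days: 343 − 31 = 312 left.
August 2053 has 31 days: 312 − 31 = 281 left.
September 2053 has 30 days: 281 − 30 = 251 left.
October 2053 has 31 days: 251 − 31 = 220 left.
November 2053 has 30 days: 220 − 30 = 190 left.
December 2053 has 31 days: 190 − 31 = 159 left.
January 2054 has 31 days: 159 − 31 = 128 left.
February 2054 has 28 days (2054 is not a leap year): 128 − 28 = 100 left.
March 2054 has 31 days: 100 − 31 = 69 left.
April 2054 has 30 days: 69 − 30 = 39 left.
May 2054 has 31 days: 39 − 31 = 8 left.
8 days into June 2054 → June 8, 2054.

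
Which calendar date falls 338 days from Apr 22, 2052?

Counting forward 338 days from April 22, 2052.
April has 30 days, so 30 − 22 = 8 days remain after April 22, 2052; 338 − 8 = 330 left.
May 2052 has 31 days: 330 − 31 = 299 left.
June 2052 has 30 days: 299 − 30 = 269 left.
July 2052 has 31 days: 269 − 31 = 238 left.
August 2052 has 31 days: 238 − 31 = 207 left.
September 2052 has 30 days: 207 − 30 = 177 left.
October 2052 has 31 days: 177 − 31 = 146 left.
November 2052 has 30 days: 146 − 30 = 116 left.
December 2052 has 31 days: 116 − 31 = 85 left.
January 2053 has 31 days: 85 − 31 = 54 left.
February 2053 has 28 days (2053 is not a leap year): 54 − 28 = 26 left.
26 days into March 2053 → March 26, 2053.

March 26, 2053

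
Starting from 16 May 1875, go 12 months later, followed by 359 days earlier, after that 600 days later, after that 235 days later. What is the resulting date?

Counting forward 12 months from May 16, 1875:
month 5 + 12 = 17, which is month 5 of year 1876 → May 1876.
Day 16 is valid in May, giving May 16, 1876.
Subtracting 359 days from May 16, 1876:
Going back 16 days from May 16, 1876 reaches the end of the previous month; 359 − 16 = 343 left.
April 1876 has 30 days: 343 − 30 = 313 left.
March 1876 has 31 days: 313 − 31 = 282 left.
February 1876 has 29 days (1876 is a leap year): 282 − 29 = 253 left.
January 1876 has 31 days: 253 − 31 = 222 left.
December 1875 has 31 days: 222 − 31 = 191 left.
November 1875 has 30 days: 191 − 30 = 161 left.
October 1875 has 31 days: 161 − 31 = 130 left.
September 1875 has 30 days: 130 − 30 = 100 left.
August 1875 has 31 days: 100 − 31 = 69 left.
July 1875 has 31 days: 69 − 31 = 38 left.
June 1875 has 30 days: 38 − 30 = 8 left.
May 1875 has 31 days; 31 − 8 = 23 → May 23, 1875.
Adding 600 days from May 23, 1875:
May has 31 days, so 31 − 23 = 8 days remain after May 23, 1875; 600 − 8 = 592 left.
June 1875 has 30 days: 592 − 30 = 562 left.
July 1875 has 31 days: 562 − 31 = 531 left.
August 1875 has 31 days: 531 − 31 = 500 left.
September 1875 has 30 days: 500 − 30 = 470 left.
October 1875 has 31 days: 470 − 31 = 439 left.
November 1875 has 30 days: 439 − 30 = 409 left.
December 1875 has 31 days: 409 − 31 = 378 left.
January 1876 has 31 days: 378 − 31 = 347 left.
February 1876 has 29 days (1876 is a leap year): 347 − 29 = 318 left.
March 1876 has 31 days: 318 − 31 = 287 left.
April 1876 has 30 days: 287 − 30 = 257 left.
May 1876 has 31 days: 257 − 31 = 226 left.
June 1876 has 30 days: 226 − 30 = 196 left.
July 1876 has 31 days: 196 − 31 = 165 left.
August 1876 has 31 days: 165 − 31 = 134 left.
September 1876 has 30 days: 134 − 30 = 104 left.
October 1876 has 31 days: 104 − 31 = 73 left.
November 1876 has 30 days: 73 − 30 = 43 left.
December 1876 has 31 days: 43 − 31 = 12 left.
12 days into January 1877 → January 12, 1877.
Counting forward 235 days from January 12, 1877:
January has 31 days, so 31 − 12 = 19 days remain after January 12, 1877; 235 − 19 = 216 left.
February 1877 has 28 days (1877 is not a leap year): 216 − 28 = 188 left.
March 1877 has 31 days: 188 − 31 = 157 left.
April 1877 has 30 days: 157 − 30 = 127 left.
May 1877 has 31 days: 127 − 31 = 96 left.
June 1877 has 30 days: 96 − 30 = 66 left.
July 1877 has 31 days: 66 − 31 = 35 left.
August 1877 has 31 days: 35 − 31 = 4 left.
4 days into September 1877 → September 4, 1877.

September 4, 1877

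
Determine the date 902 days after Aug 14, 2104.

February 2, 2107

Adding 902 days from August 14, 2104.
August has 31 days, so 31 − 14 = 17 days remain after August 14, 2104; 902 − 17 = 885 left.
September 2104 has 30 days: 885 − 30 = 855 left.
October 2104 has 31 days: 855 − 31 = 824 left.
November 2104 has 30 days: 824 − 30 = 794 left.
December 2104 has 31 days: 794 − 31 = 763 left.
January 2105 has 31 days: 763 − 31 = 732 left.
February 2105 has 28 days (2105 is not a leap year): 732 − 28 = 704 left.
March 2105 has 31 days: 704 − 31 = 673 left.
April 2105 has 30 days: 673 − 30 = 643 left.
May 2105 has 31 days: 643 − 31 = 612 left.
June 2105 has 30 days: 612 − 30 = 582 left.
July 2105 has 31 days: 582 − 31 = 551 left.
August 2105 has 31 days: 551 − 31 = 520 left.
September 2105 has 30 days: 520 − 30 = 490 left.
October 2105 has 31 days: 490 − 31 = 459 left.
November 2105 has 30 days: 459 − 30 = 429 left.
December 2105 has 31 days: 429 − 31 = 398 left.
January 2106 has 31 days: 398 − 31 = 367 left.
February 2106 has 28 days (2106 is not a leap year): 367 − 28 = 339 left.
March 2106 has 31 days: 339 − 31 = 308 left.
April 2106 has 30 days: 308 − 30 = 278 left.
May 2106 has 31 days: 278 − 31 = 247 left.
June 2106 has 30 days: 247 − 30 = 217 left.
July 2106 has 31 days: 217 − 31 = 186 left.
August 2106 has 31 days: 186 − 31 = 155 left.
September 2106 has 30 days: 155 − 30 = 125 left.
October 2106 has 31 days: 125 − 31 = 94 left.
November 2106 has 30 days: 94 − 30 = 64 left.
December 2106 has 31 days: 64 − 31 = 33 left.
January 2107 has 31 days: 33 − 31 = 2 left.
2 days into February 2107 → February 2, 2107.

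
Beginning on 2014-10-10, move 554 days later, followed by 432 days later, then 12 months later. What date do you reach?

June 22, 2018

Advancing 554 days from October 10, 2014:
October has 31 days, so 31 − 10 = 21 days remain after October 10, 2014; 554 − 21 = 533 left.
November 2014 has 30 days: 533 − 30 = 503 left.
December 2014 has 31 days: 503 − 31 = 472 left.
January 2015 has 31 days: 472 − 31 = 441 left.
February 2015 has 28 days (2015 is not a leap year): 441 − 28 = 413 left.
March 2015 has 31 days: 413 − 31 = 382 left.
April 2015 has 30 days: 382 − 30 = 352 left.
May 2015 has 31 days: 352 − 31 = 321 left.
June 2015 has 30 days: 321 − 30 = 291 left.
July 2015 has 31 days: 291 − 31 = 260 left.
August 2015 has 31 days: 260 − 31 = 229 left.
September 2015 has 30 days: 229 − 30 = 199 left.
October 2015 has 31 days: 199 − 31 = 168 left.
November 2015 has 30 days: 168 − 30 = 138 left.
December 2015 has 31 days: 138 − 31 = 107 left.
January 2016 has 31 days: 107 − 31 = 76 left.
February 2016 has 29 days (2016 is a leap year): 76 − 29 = 47 left.
March 2016 has 31 days: 47 − 31 = 16 left.
16 days into April 2016 → April 16, 2016.
Advancing 432 days from April 16, 2016:
April has 30 days, so 30 − 16 = 14 days remain after April 16, 2016; 432 − 14 = 418 left.
May 2016 has 31 days: 418 − 31 = 387 left.
June 2016 has 30 days: 387 − 30 = 357 left.
July 2016 has 31 days: 357 − 31 = 326 left.
August 2016 has 31 days: 326 − 31 = 295 left.
September 2016 has 30 days: 295 − 30 = 265 left.
October 2016 has 31 days: 265 − 31 = 234 left.
November 2016 has 30 days: 234 − 30 = 204 left.
December 2016 has 31 days: 204 − 31 = 173 left.
January 2017 has 31 days: 173 − 31 = 142 left.
February 2017 has 28 days (2017 is not a leap year): 142 − 28 = 114 left.
March 2017 has 31 days: 114 − 31 = 83 left.
April 2017 has 30 days: 83 − 30 = 53 left.
May 2017 has 31 days: 53 − 31 = 22 left.
22 days into June 2017 → June 22, 2017.
Adding 12 months from June 22, 2017:
month 6 + 12 = 18, which is month 6 of year 2018 → June 2018.
Day 22 is valid in June, giving June 22, 2018.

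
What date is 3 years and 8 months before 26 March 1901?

Counting back 3 years and 8 months from March 26, 1901.
-3 years → 1898; month 3 − 8 = -5, which is month 7 of year 1897 → July 1897.
Day 26 is valid in July, giving July 26, 1897.

July 26, 1897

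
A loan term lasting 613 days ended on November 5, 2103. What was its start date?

Going back 613 days from November 5, 2103.
Going back 5 days from November 5, 2103 reaches the end of the previous month; 613 − 5 = 608 left.
October 2103 has 31 days: 608 − 31 = 577 left.
September 2103 has 30 days: 577 − 30 = 547 left.
August 2103 has 31 days: 547 − 31 = 516 left.
July 2103 has 31 days: 516 − 31 = 485 left.
June 2103 has 30 days: 485 − 30 = 455 left.
May 2103 has 31 days: 455 − 31 = 424 left.
April 2103 has 30 days: 424 − 30 = 394 left.
March 2103 has 31 days: 394 − 31 = 363 left.
February 2103 has 28 days (2103 is not a leap year): 363 − 28 = 335 left.
January 2103 has 31 days: 335 − 31 = 304 left.
December 2102 has 31 days: 304 − 31 = 273 left.
November 2102 has 30 days: 273 − 30 = 243 left.
October 2102 has 31 days: 243 − 31 = 212 left.
September 2102 has 30 days: 212 − 30 = 182 left.
August 2102 has 31 days: 182 − 31 = 151 left.
July 2102 has 31 days: 151 − 31 = 120 left.
June 2102 has 30 days: 120 − 30 = 90 left.
May 2102 has 31 days: 90 − 31 = 59 left.
April 2102 has 30 days: 59 − 30 = 29 left.
March 2102 has 31 days; 31 − 29 = 2 → March 2, 2102.

March 2, 2102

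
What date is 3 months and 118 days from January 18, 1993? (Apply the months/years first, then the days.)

Counting forward 3 months and 118 days from January 18, 1993: first the month/year part, then the days.
month 1 + 3 = 4 → April 1993.
Day 18 is valid in April, giving April 18, 1993.
Now add 118 days from April 18, 1993.
April has 30 days, so 30 − 18 = 12 days remain after April 18, 1993; 118 − 12 = 106 left.
May 1993 has 31 days: 106 − 31 = 75 left.
June 1993 has 30 days: 75 − 30 = 45 left.
July 1993 has 31 days: 45 − 31 = 14 left.
14 days into August 1993 → August 14, 1993.

August 14, 1993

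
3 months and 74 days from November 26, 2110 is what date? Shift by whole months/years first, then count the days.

May 11, 2111

Counting forward 3 months and 74 days from November 26, 2110: first the month/year part, then the days.
month 11 + 3 = 14, which is month 2 of year 2111 → February 2111.
Day 26 is valid in February, giving February 26, 2111.
Now add 74 days from February 26, 2111.
February has 28 days, so 28 − 26 = 2 days remain after February 26, 2111; 74 − 2 = 72 left.
March 2111 has 31 days: 72 − 31 = 41 left.
April 2111 has 30 days: 41 − 30 = 11 left.
11 days into May 2111 → May 11, 2111.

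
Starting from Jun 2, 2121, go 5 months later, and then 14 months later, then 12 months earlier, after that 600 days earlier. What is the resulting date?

May 12, 2120

Adding 5 months from June 2, 2121:
month 6 + 5 = 11 → November 2121.
Day 2 is valid in November, giving November 2, 2121.
Counting forward 14 months from November 2, 2121:
month 11 + 14 = 25, which is month 1 of year 2123 → January 2123.
Day 2 is valid in January, giving January 2, 2123.
Going back 12 months from January 2, 2123:
month 1 − 12 = -11, which is month 1 of year 2122 → January 2122.
Day 2 is valid in January, giving January 2, 2122.
Subtracting 600 days from January 2, 2122:
Going back 2 days from January 2, 2122 reaches the end of the previous month; 600 − 2 = 598 left.
December 2121 has 31 days: 598 − 31 = 567 left.
November 2121 has 30 days: 567 − 30 = 537 left.
October 2121 has 31 days: 537 − 31 = 506 left.
September 2121 has 30 days: 506 − 30 = 476 left.
August 2121 has 31 days: 476 − 31 = 445 left.
July 2121 has 31 days: 445 − 31 = 414 left.
June 2121 has 30 days: 414 − 30 = 384 left.
May 2121 has 31 days: 384 − 31 = 353 left.
April 2121 has 30 days: 353 − 30 = 323 left.
March 2121 has 31 days: 323 − 31 = 292 left.
February 2121 has 28 days (2121 is not a leap year): 292 − 28 = 264 left.
January 2121 has 31 days: 264 − 31 = 233 left.
December 2120 has 31 days: 233 − 31 = 202 left.
November 2120 has 30 days: 202 − 30 = 172 left.
October 2120 has 31 days: 172 − 31 = 141 left.
September 2120 has 30 days: 141 − 30 = 111 left.
August 2120 has 31 days: 111 − 31 = 80 left.
July 2120 has 31 days: 80 − 31 = 49 left.
June 2120 has 30 days: 49 − 30 = 19 left.
May 2120 has 31 days; 31 − 19 = 12 → May 12, 2120.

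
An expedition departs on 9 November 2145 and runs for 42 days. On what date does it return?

December 21, 2145

Counting forward 42 days from November 9, 2145.
November has 30 days, so 30 − 9 = 21 days remain after November 9, 2145; 42 − 21 = 21 left.
21 days into December 2145 → December 21, 2145.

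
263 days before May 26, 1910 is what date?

September 5, 1909

Subtracting 263 days from May 26, 1910.
Going back 26 days from May 26, 1910 reaches the end of the previous month; 263 − 26 = 237 left.
April 1910 has 30 days: 237 − 30 = 207 left.
March 1910 has 31 days: 207 − 31 = 176 left.
February 1910 has 28 days (1910 is not a leap year): 176 − 28 = 148 left.
January 1910 has 31 days: 148 − 31 = 117 left.
December 1909 has 31 days: 117 − 31 = 86 left.
November 1909 has 30 days: 86 − 30 = 56 left.
October 1909 has 31 days: 56 − 31 = 25 left.
September 1909 has 30 days; 30 − 25 = 5 → September 5, 1909.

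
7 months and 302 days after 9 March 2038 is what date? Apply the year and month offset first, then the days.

August 7, 2039

Advancing 7 months and 302 days from March 9, 2038: first the month/year part, then the days.
month 3 + 7 = 10 → October 2038.
Day 9 is valid in October, giving October 9, 2038.
Now add 302 days from October 9, 2038.
October has 31 days, so 31 − 9 = 22 days remain after October 9, 2038; 302 − 22 = 280 left.
November 2038 has 30 days: 280 − 30 = 250 left.
December 2038 has 31 days: 250 − 31 = 219 left.
January 2039 has 31 days: 219 − 31 = 188 left.
February 2039 has 28 days (2039 is not a leap year): 188 − 28 = 160 left.
March 2039 has 31 days: 160 − 31 = 129 left.
April 2039 has 30 days: 129 − 30 = 99 left.
May 2039 has 31 days: 99 − 31 = 68 left.
June 2039 has 30 days: 68 − 30 = 38 left.
July 2039 has 31 days: 38 − 31 = 7 left.
7 days into August 2039 → August 7, 2039.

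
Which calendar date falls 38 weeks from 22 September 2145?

Counting forward 38 weeks = 266 days from September 22, 2145.
September has 30 days, so 30 − 22 = 8 days remain after September 22, 2145; 266 − 8 = 258 left.
October 2145 has 31 days: 258 − 31 = 227 left.
November 2145 has 30 days: 227 − 30 = 197 left.
December 2145 has 31 days: 197 − 31 = 166 left.
January 2146 has 31 days: 166 − 31 = 135 left.
February 2146 has 28 days (2146 is not a leap year): 135 − 28 = 107 left.
March 2146 has 31 days: 107 − 31 = 76 left.
April 2146 has 30 days: 76 − 30 = 46 left.
May 2146 has 31 days: 46 − 31 = 15 left.
15 days into June 2146 → June 15, 2146.

June 15, 2146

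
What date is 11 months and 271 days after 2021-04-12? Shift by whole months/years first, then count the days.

Advancing 11 months and 271 days from April 12, 2021: first the month/year part, then the days.
month 4 + 11 = 15, which is month 3 of year 2022 → March 2022.
Day 12 is valid in March, giving March 12, 2022.
Now add 271 days from March 12, 2022.
March has 31 days, so 31 − 12 = 19 days remain after March 12, 2022; 271 − 19 = 252 left.
April 2022 has 30 days: 252 − 30 = 222 left.
May 2022 has 31 days: 222 − 31 = 191 left.
June 2022 has 30 days: 191 − 30 = 161 left.
July 2022 has 31 days: 161 − 31 = 130 left.
August 2022 has 31 days: 130 − 31 = 99 left.
September 2022 has 30 days: 99 − 30 = 69 left.
October 2022 has 31 days: 69 − 31 = 38 left.
November 2022 has 30 days: 38 − 30 = 8 left.
8 days into December 2022 → December 8, 2022.

December 8, 2022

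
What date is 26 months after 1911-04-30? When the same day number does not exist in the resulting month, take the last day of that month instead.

Advancing 26 months from April 30, 1911.
month 4 + 26 = 30, which is month 6 of year 1913 → June 1913.
Day 30 is valid in June, giving June 30, 1913.

June 30, 1913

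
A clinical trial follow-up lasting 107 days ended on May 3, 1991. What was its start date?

Counting back 107 days from May 3, 1991.
Going back 3 days from May 3, 1991 reaches the end of the previous month; 107 − 3 = 104 left.
April 1991 has 30 days: 104 − 30 = 74 left.
March 1991 has 31 days: 74 − 31 = 43 left.
February 1991 has 28 days (1991 is not a leap year): 43 − 28 = 15 left.
January 1991 has 31 days; 31 − 15 = 16 → January 16, 1991.

January 16, 1991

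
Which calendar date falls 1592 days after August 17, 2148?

Advancing 1592 days from August 17, 2148.
August has 31 days, so 31 − 17 = 14 days remain after August 17, 2148; 1592 − 14 = 1578 left.
September 2148 has 30 days: 1578 − 30 = 1548 left.
October 2148 has 31 days: 1548 − 31 = 1517 left.
November 2148 has 30 days: 1517 − 30 = 1487 left.
December 2148 has 31 days: 1487 − 31 = 1456 left.
January 2149 has 31 days: 1456 − 31 = 1425 left.
February 2149 has 28 days (2149 is not a leap year): 1425 − 28 = 1397 left.
March 2149 has 31 days: 1397 − 31 = 1366 left.
April 2149 has 30 days: 1366 − 30 = 1336 left.
May 2149 has 31 days: 1336 − 31 = 1305 left.
June 2149 has 30 days: 1305 − 30 = 1275 left.
July 2149 has 31 days: 1275 − 31 = 1244 left.
August 2149 has 31 days: 1244 − 31 = 1213 left.
September 2149 has 30 days: 1213 − 30 = 1183 left.
October 2149 has 31 days: 1183 − 31 = 1152 left.
November 2149 has 30 days: 1152 − 30 = 1122 left.
December 2149 has 31 days: 1122 − 31 = 1091 left.
January 2150 has 31 days: 1091 − 31 = 1060 left.
February 2150 has 28 days (2150 is not a leap year): 1060 − 28 = 1032 left.
March 2150 has 31 days: 1032 − 31 = 1001 left.
April 2150 has 30 days: 1001 − 30 = 971 left.
May 2150 has 31 days: 971 − 31 = 940 left.
June 2150 has 30 days: 940 − 30 = 910 left.
July 2150 has 31 days: 910 − 31 = 879 left.
August 2150 has 31 days: 879 − 31 = 848 left.
September 2150 has 30 days: 848 − 30 = 818 left.
October 2150 has 31 days: 818 − 31 = 787 left.
November 2150 has 30 days: 787 − 30 = 757 left.
December 2150 has 31 days: 757 − 31 = 726 left.
January 2151 has 31 days: 726 − 31 = 695 left.
February 2151 has 28 days (2151 is not a leap year): 695 − 28 = 667 left.
March 2151 has 31 days: 667 − 31 = 636 left.
April 2151 has 30 days: 636 − 30 = 606 left.
May 2151 has 31 days: 606 − 31 = 575 left.
June 2151 has 30 days: 575 − 30 = 545 left.
July 2151 has 31 days: 545 − 31 = 514 left.
August 2151 has 31 days: 514 − 31 = 483 left.
September 2151 has 30 days: 483 − 30 = 453 left.
October 2151 has 31 days: 453 − 31 = 422 left.
November 2151 has 30 days: 422 − 30 = 392 left.
December 2151 has 31 days: 392 − 31 = 361 left.
January 2152 has 31 days: 361 − 31 = 330 left.
February 2152 has 29 days (2152 is a leap year): 330 − 29 = 301 left.
March 2152 has 31 days: 301 − 31 = 270 left.
April 2152 has 30 days: 270 − 30 = 240 left.
May 2152 has 31 days: 240 − 31 = 209 left.
June 2152 has 30 days: 209 − 30 = 179 left.
July 2152 has 31 days: 179 − 31 = 148 left.
August 2152 has 31 days: 148 − 31 = 117 left.
September 2152 has 30 days: 117 − 30 = 87 left.
October 2152 has 31 days: 87 − 31 = 56 left.
November 2152 has 30 days: 56 − 30 = 26 left.
26 days into December 2152 → December 26, 2152.

December 26, 2152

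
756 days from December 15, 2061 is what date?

January 10, 2064

Counting forward 756 days from December 15, 2061.
December has 31 days, so 31 − 15 = 16 days remain after December 15, 2061; 756 − 16 = 740 left.
January 2062 has 31 days: 740 − 31 = 709 left.
February 2062 has 28 days (2062 is not a leap year): 709 − 28 = 681 left.
March 2062 has 31 days: 681 − 31 = 650 left.
April 2062 has 30 days: 650 − 30 = 620 left.
May 2062 has 31 days: 620 − 31 = 589 left.
June 2062 has 30 days: 589 − 30 = 559 left.
July 2062 has 31 days: 559 − 31 = 528 left.
August 2062 has 31 days: 528 − 31 = 497 left.
September 2062 has 30 days: 497 − 30 = 467 left.
October 2062 has 31 days: 467 − 31 = 436 left.
November 2062 has 30 days: 436 − 30 = 406 left.
December 2062 has 31 days: 406 − 31 = 375 left.
January 2063 has 31 days: 375 − 31 = 344 left.
February 2063 has 28 days (2063 is not a leap year): 344 − 28 = 316 left.
March 2063 has 31 days: 316 − 31 = 285 left.
April 2063 has 30 days: 285 − 30 = 255 left.
May 2063 has 31 days: 255 − 31 = 224 left.
June 2063 has 30 days: 224 − 30 = 194 left.
July 2063 has 31 days: 194 − 31 = 163 left.
August 2063 has 31 days: 163 − 31 = 132 left.
September 2063 has 30 days: 132 − 30 = 102 left.
October 2063 has 31 days: 102 − 31 = 71 left.
November 2063 has 30 days: 71 − 30 = 41 left.
December 2063 has 31 days: 41 − 31 = 10 left.
10 days into January 2064 → January 10, 2064.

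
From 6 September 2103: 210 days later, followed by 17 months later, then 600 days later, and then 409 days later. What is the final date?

Adding 210 days from September 6, 2103:
September has 30 days, so 30 − 6 = 24 days remain after September 6, 2103; 210 − 24 = 186 left.
October 2103 has 31 days: 186 − 31 = 155 left.
November 2103 has 30 days: 155 − 30 = 125 left.
December 2103 has 31 days: 125 − 31 = 94 left.
January 2104 has 31 days: 94 − 31 = 63 left.
February 2104 has 29 days (2104 is a leap year): 63 − 29 = 34 left.
March 2104 has 31 days: 34 − 31 = 3 left.
3 days into April 2104 → April 3, 2104.
Adding 17 months from April 3, 2104:
month 4 + 17 = 21, which is month 9 of year 2105 → September 2105.
Day 3 is valid in September, giving September 3, 2105.
Adding 600 days from September 3, 2105:
September has 30 days, so 30 − 3 = 27 days remain after September 3, 2105; 600 − 27 = 573 left.
October 2105 has 31 days: 573 − 31 = 542 left.
November 2105 has 30 days: 542 − 30 = 512 left.
December 2105 has 31 days: 512 − 31 = 481 left.
January 2106 has 31 days: 481 − 31 = 450 left.
February 2106 has 28 days (2106 is not a leap year): 450 − 28 = 422 left.
March 2106 has 31 days: 422 − 31 = 391 left.
April 2106 has 30 days: 391 − 30 = 361 left.
May 2106 has 31 days: 361 − 31 = 330 left.
June 2106 has 30 days: 330 − 30 = 300 left.
July 2106 has 31 days: 300 − 31 = 269 left.
August 2106 has 31 days: 269 − 31 = 238 left.
September 2106 has 30 days: 238 − 30 = 208 left.
October 2106 has 31 days: 208 − 31 = 177 left.
November 2106 has 30 days: 177 − 30 = 147 left.
December 2106 has 31 days: 147 − 31 = 116 left.
January 2107 has 31 days: 116 − 31 = 85 left.
February 2107 has 28 days (2107 is not a leap year): 85 − 28 = 57 left.
March 2107 has 31 days: 57 − 31 = 26 left.
26 days into April 2107 → April 26, 2107.
Advancing 409 days from April 26, 2107:
April has 30 days, so 30 − 26 = 4 days remain after April 26, 2107; 409 − 4 = 405 left.
May 2107 has 31 days: 405 − 31 = 374 left.
June 2107 has 30 days: 374 − 30 = 344 left.
July 2107 has 31 days: 344 − 31 = 313 left.
August 2107 has 31 days: 313 − 31 = 282 left.
September 2107 has 30 days: 282 − 30 = 252 left.
October 2107 has 31 days: 252 − 31 = 221 left.
November 2107 has 30 days: 221 − 30 = 191 left.
December 2107 has 31 days: 191 − 31 = 160 left.
January 2108 has 31 days: 160 − 31 = 129 left.
February 2108 has 29 days (2108 is a leap year): 129 − 29 = 100 left.
March 2108 has 31 days: 100 − 31 = 69 left.
April 2108 has 30 days: 69 − 30 = 39 left.
May 2108 has 31 days: 39 − 31 = 8 left.
8 days into June 2108 → June 8, 2108.

June 8, 2108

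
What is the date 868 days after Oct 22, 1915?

March 8, 1918

Advancing 868 days from October 22, 1915.
October has 31 days, so 31 − 22 = 9 days remain after October 22, 1915; 868 − 9 = 859 left.
November 1915 has 30 days: 859 − 30 = 829 left.
December 1915 has 31 days: 829 − 31 = 798 left.
January 1916 has 31 days: 798 − 31 = 767 left.
February 1916 has 29 days (1916 is a leap year): 767 − 29 = 738 left.
March 1916 has 31 days: 738 − 31 = 707 left.
April 1916 has 30 days: 707 − 30 = 677 left.
May 1916 has 31 days: 677 − 31 = 646 left.
June 1916 has 30 days: 646 − 30 = 616 left.
July 1916 has 31 days: 616 − 31 = 585 left.
August 1916 has 31 days: 585 − 31 = 554 left.
September 1916 has 30 days: 554 − 30 = 524 left.
October 1916 has 31 days: 524 − 31 = 493 left.
November 1916 has 30 days: 493 − 30 = 463 left.
December 1916 has 31 days: 463 − 31 = 432 left.
January 1917 has 31 days: 432 − 31 = 401 left.
February 1917 has 28 days (1917 is not a leap year): 401 − 28 = 373 left.
March 1917 has 31 days: 373 − 31 = 342 left.
April 1917 has 30 days: 342 − 30 = 312 left.
May 1917 has 31 days: 312 − 31 = 281 left.
June 1917 has 30 days: 281 − 30 = 251 left.
July 1917 has 31 days: 251 − 31 = 220 left.
August 1917 has 31 days: 220 − 31 = 189 left.
September 1917 has 30 days: 189 − 30 = 159 left.
October 1917 has 31 days: 159 − 31 = 128 left.
November 1917 has 30 days: 128 − 30 = 98 left.
December 1917 has 31 days: 98 − 31 = 67 left.
January 1918 has 31 days: 67 − 31 = 36 left.
February 1918 has 28 days (1918 is not a leap year): 36 − 28 = 8 left.
8 days into March 1918 → March 8, 1918.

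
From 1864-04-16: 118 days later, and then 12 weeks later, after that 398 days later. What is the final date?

December 7, 1865

Counting forward 118 days from April 16, 1864:
April has 30 days, so 30 − 16 = 14 days remain after April 16, 1864; 118 − 14 = 104 left.
May 1864 has 31 days: 104 − 31 = 73 left.
June 1864 has 30 days: 73 − 30 = 43 left.
July 1864 has 31 days: 43 − 31 = 12 left.
12 days into August 1864 → August 12, 1864.
Advancing 12 weeks (= 84 days) from August 12, 1864:
August has 31 days, so 31 − 12 = 19 days remain after August 12, 1864; 84 − 19 = 65 left.
September 1864 has 30 days: 65 − 30 = 35 left.
October 1864 has 31 days: 35 − 31 = 4 left.
4 days into November 1864 → November 4, 1864.
Counting forward 398 days from November 4, 1864:
November has 30 days, so 30 − 4 = 26 days remain after November 4, 1864; 398 − 26 = 372 left.
December 1864 has 31 days: 372 − 31 = 341 left.
January 1865 has 31 days: 341 − 31 = 310 left.
February 1865 has 28 days (1865 is not a leap year): 310 − 28 = 282 left.
March 1865 has 31 days: 282 − 31 = 251 left.
April 1865 has 30 days: 251 − 30 = 221 left.
May 1865 has 31 days: 221 − 31 = 190 left.
June 1865 has 30 days: 190 − 30 = 160 left.
July 1865 has 31 days: 160 − 31 = 129 left.
August 1865 has 31 days: 129 − 31 = 98 left.
September 1865 has 30 days: 98 − 30 = 68 left.
October 1865 has 31 days: 68 − 31 = 37 left.
November 1865 has 30 days: 37 − 30 = 7 left.
7 days into December 1865 → December 7, 1865.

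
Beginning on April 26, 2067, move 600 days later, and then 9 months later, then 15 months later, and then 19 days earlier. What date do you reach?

Advancing 600 days from April 26, 2067:
April has 30 days, so 30 − 26 = 4 days remain after April 26, 2067; 600 − 4 = 596 left.
May 2067 has 31 days: 596 − 31 = 565 left.
June 2067 has 30 days: 565 − 30 = 535 left.
July 2067 has 31 days: 535 − 31 = 504 left.
August 2067 has 31 days: 504 − 31 = 473 left.
September 2067 has 30 days: 473 − 30 = 443 left.
October 2067 has 31 days: 443 − 31 = 412 left.
November 2067 has 30 days: 412 − 30 = 382 left.
December 2067 has 31 days: 382 − 31 = 351 left.
January 2068 has 31 days: 351 − 31 = 320 left.
February 2068 has 29 days (2068 is a leap year): 320 − 29 = 291 left.
March 2068 has 31 days: 291 − 31 = 260 left.
April 2068 has 30 days: 260 − 30 = 230 left.
May 2068 has 31 days: 230 − 31 = 199 left.
June 2068 has 30 days: 199 − 30 = 169 left.
July 2068 has 31 days: 169 − 31 = 138 left.
August 2068 has 31 days: 138 − 31 = 107 left.
September 2068 has 30 days: 107 − 30 = 77 left.
October 2068 has 31 days: 77 − 31 = 46 left.
November 2068 has 30 days: 46 − 30 = 16 left.
16 days into December 2068 → December 16, 2068.
Advancing 9 months from December 16, 2068:
month 12 + 9 = 21, which is month 9 of year 2069 → September 2069.
Day 16 is valid in September, giving September 16, 2069.
Counting forward 15 months from September 16, 2069:
month 9 + 15 = 24, which is month 12 of year 2070 → December 2070.
Day 16 is valid in December, giving December 16, 2070.
Counting back 19 days from December 16, 2070:
Going back 16 days from December 16, 2070 reaches the end of the previous month; 19 − 16 = 3 left.
November 2070 has 30 days; 30 − 3 = 27 → November 27, 2070.

November 27, 2070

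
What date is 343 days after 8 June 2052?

Advancing 343 days from June 8, 2052.
June has 30 days, so 30 − 8 = 22 days remain after June 8, 2052; 343 − 22 = 321 left.
July 2052 has 31 days: 321 − 31 = 290 left.
August 2052 has 31 days: 290 − 31 = 259 left.
September 2052 has 30 days: 259 − 30 = 229 left.
October 2052 has 31 days: 229 − 31 = 198 left.
November 2052 has 30 days: 198 − 30 = 168 left.
December 2052 has 31 days: 168 − 31 = 137 left.
January 2053 has 31 days: 137 − 31 = 106 left.
February 2053 has 28 days (2053 is not a leap year): 106 − 28 = 78 left.
March 2053 has 31 days: 78 − 31 = 47 left.
April 2053 has 30 days: 47 − 30 = 17 left.
17 days into May 2053 → May 17, 2053.

May 17, 2053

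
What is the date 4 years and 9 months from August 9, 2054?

May 9, 2059

Counting forward 4 years and 9 months from August 9, 2054.
+4 years → 2058; month 8 + 9 = 17, which is month 5 of year 2059 → May 2059.
Day 9 is valid in May, giving May 9, 2059.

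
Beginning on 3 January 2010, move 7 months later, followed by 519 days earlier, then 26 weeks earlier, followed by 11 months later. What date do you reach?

Counting forward 7 months from January 3, 2010:
month 1 + 7 = 8 → August 2010.
Day 3 is valid in August, giving August 3, 2010.
Counting back 519 days from August 3, 2010:
Going back 3 days from August 3, 2010 reaches the end of the previous month; 519 − 3 = 516 left.
July 2010 has 31 days: 516 − 31 = 485 left.
June 2010 has 30 days: 485 − 30 = 455 left.
May 2010 has 31 days: 455 − 31 = 424 left.
April 2010 has 30 days: 424 − 30 = 394 left.
March 2010 has 31 days: 394 − 31 = 363 left.
February 2010 has 28 days (2010 is not a leap year): 363 − 28 = 335 left.
January 2010 has 31 days: 335 − 31 = 304 left.
December 2009 has 31 days: 304 − 31 = 273 left.
November 2009 has 30 days: 273 − 30 = 243 left.
October 2009 has 31 days: 243 − 31 = 212 left.
September 2009 has 30 days: 212 − 30 = 182 left.
August 2009 has 31 days: 182 − 31 = 151 left.
July 2009 has 31 days: 151 − 31 = 120 left.
June 2009 has 30 days: 120 − 30 = 90 left.
May 2009 has 31 days: 90 − 31 = 59 left.
April 2009 has 30 days: 59 − 30 = 29 left.
March 2009 has 31 days; 31 − 29 = 2 → March 2, 2009.
Going back 26 weeks (= 182 days) from March 2, 2009:
Going back 2 days from March 2, 2009 reaches the end of the previous month; 182 − 2 = 180 left.
February 2009 has 28 days (2009 is not a leap year): 180 − 28 = 152 left.
January 2009 has 31 days: 152 − 31 = 121 left.
December 2008 has 31 days: 121 − 31 = 90 left.
November 2008 has 30 days: 90 − 30 = 60 left.
October 2008 has 31 days: 60 − 31 = 29 left.
September 2008 has 30 days; 30 − 29 = 1 → September 1, 2008.
Advancing 11 months from September 1, 2008:
month 9 + 11 = 20, which is month 8 of year 2009 → August 2009.
Day 1 is valid in August, giving August 1, 2009.

August 1, 2009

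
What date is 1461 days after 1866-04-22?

Advancing 1461 days from April 22, 1866.
April has 30 days, so 30 − 22 = 8 days remain after April 22, 1866; 1461 − 8 = 1453 left.
May 1866 has 31 days: 1453 − 31 = 1422 left.
June 1866 has 30 days: 1422 − 30 = 1392 left.
July 1866 has 31 days: 1392 − 31 = 1361 left.
August 1866 has 31 days: 1361 − 31 = 1330 left.
September 1866 has 30 days: 1330 − 30 = 1300 left.
October 1866 has 31 days: 1300 − 31 = 1269 left.
November 1866 has 30 days: 1269 − 30 = 1239 left.
December 1866 has 31 days: 1239 − 31 = 1208 left.
January 1867 has 31 days: 1208 − 31 = 1177 left.
February 1867 has 28 days (1867 is not a leap year): 1177 − 28 = 1149 left.
March 1867 has 31 days: 1149 − 31 = 1118 left.
April 1867 has 30 days: 1118 − 30 = 1088 left.
May 1867 has 31 days: 1088 − 31 = 1057 left.
June 1867 has 30 days: 1057 − 30 = 1027 left.
July 1867 has 31 days: 1027 − 31 = 996 left.
August 1867 has 31 days: 996 − 31 = 965 left.
September 1867 has 30 days: 965 − 30 = 935 left.
October 1867 has 31 days: 935 − 31 = 904 left.
November 1867 has 30 days: 904 − 30 = 874 left.
December 1867 has 31 days: 874 − 31 = 843 left.
January 1868 has 31 days: 843 − 31 = 812 left.
February 1868 has 29 days (1868 is a leap year): 812 − 29 = 783 left.
March 1868 has 31 days: 783 − 31 = 752 left.
April 1868 has 30 days: 752 − 30 = 722 left.
May 1868 has 31 days: 722 − 31 = 691 left.
June 1868 has 30 days: 691 − 30 = 661 left.
July 1868 has 31 days: 661 − 31 = 630 left.
August 1868 has 31 days: 630 − 31 = 599 left.
September 1868 has 30 days: 599 − 30 = 569 left.
October 1868 has 31 days: 569 − 31 = 538 left.
November 1868 has 30 days: 538 − 30 = 508 left.
December 1868 has 31 days: 508 − 31 = 477 left.
January 1869 has 31 days: 477 − 31 = 446 left.
February 1869 has 28 days (1869 is not a leap year): 446 − 28 = 418 left.
March 1869 has 31 days: 418 − 31 = 387 left.
April 1869 has 30 days: 387 − 30 = 357 left.
May 1869 has 31 days: 357 − 31 = 326 left.
June 1869 has 30 days: 326 − 30 = 296 left.
July 1869 has 31 days: 296 − 31 = 265 left.
August 1869 has 31 days: 265 − 31 = 234 left.
September 1869 has 30 days: 234 − 30 = 204 left.
October 1869 has 31 days: 204 − 31 = 173 left.
November 1869 has 30 days: 173 − 30 = 143 left.
December 1869 has 31 days: 143 − 31 = 112 left.
January 1870 has 31 days: 112 − 31 = 81 left.
February 1870 has 28 days (1870 is not a leap year): 81 − 28 = 53 left.
March 1870 has 31 days: 53 − 31 = 22 left.
22 days into April 1870 → April 22, 1870.

April 22, 1870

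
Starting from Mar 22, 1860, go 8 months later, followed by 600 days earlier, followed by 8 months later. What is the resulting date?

Counting forward 8 months from March 22, 1860:
month 3 + 8 = 11 → November 1860.
Day 22 is valid in November, giving November 22, 1860.
Subtracting 600 days from November 22, 1860:
Going back 22 days from November 22, 1860 reaches the end of the previous month; 600 − 22 = 578 left.
October 1860 has 31 days: 578 − 31 = 547 left.
September 1860 has 30 days: 547 − 30 = 517 left.
August 1860 has 31 days: 517 − 31 = 486 left.
July 1860 has 31 days: 486 − 31 = 455 left.
June 1860 has 30 days: 455 − 30 = 425 left.
May 1860 has 31 days: 425 − 31 = 394 left.
April 1860 has 30 days: 394 − 30 = 364 left.
March 1860 has 31 days: 364 − 31 = 333 left.
February 1860 has 29 days (1860 is a leap year): 333 − 29 = 304 left.
January 1860 has 31 days: 304 − 31 = 273 left.
December 1859 has 31 days: 273 − 31 = 242 left.
November 1859 has 30 days: 242 − 30 = 212 left.
October 1859 has 31 days: 212 − 31 = 181 left.
September 1859 has 30 days: 181 − 30 = 151 left.
August 1859 has 31 days: 151 − 31 = 120 left.
July 1859 has 31 days: 120 − 31 = 89 left.
June 1859 has 30 days: 89 − 30 = 59 left.
May 1859 has 31 days: 59 − 31 = 28 left.
April 1859 has 30 days; 30 − 28 = 2 → April 2, 1859.
Adding 8 months from April 2, 1859:
month 4 + 8 = 12 → December 1859.
Day 2 is valid in December, giving December 2, 1859.

December 2, 1859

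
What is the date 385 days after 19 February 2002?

Adding 385 days from February 19, 2002.
February has 28 days, so 28 − 19 = 9 days remain after February 19, 2002; 385 − 9 = 376 left.
March 2002 has 31 days: 376 − 31 = 345 left.
April 2002 has 30 days: 345 − 30 = 315 left.
May 2002 has 31 days: 315 − 31 = 284 left.
June 2002 has 30 days: 284 − 30 = 254 left.
July 2002 has 31 days: 254 − 31 = 223 left.
August 2002 has 31 days: 223 − 31 = 192 left.
September 2002 has 30 days: 192 − 30 = 162 left.
October 2002 has 31 days: 162 − 31 = 131 left.
November 2002 has 30 days: 131 − 30 = 101 left.
December 2002 has 31 days: 101 − 31 = 70 left.
January 2003 has 31 days: 70 − 31 = 39 left.
February 2003 has 28 days (2003 is not a leap year): 39 − 28 = 11 left.
11 days into March 2003 → March 11, 2003.

March 11, 2003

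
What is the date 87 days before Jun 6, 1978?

Counting back 87 days from June 6, 1978.
Going back 6 days from June 6, 1978 reaches the end of the previous month; 87 − 6 = 81 left.
May 1978 has 31 days: 81 − 31 = 50 left.
April 1978 has 30 days: 50 − 30 = 20 left.
March 1978 has 31 days; 31 − 20 = 11 → March 11, 1978.

March 11, 1978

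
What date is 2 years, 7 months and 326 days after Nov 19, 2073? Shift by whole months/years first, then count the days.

May 11, 2077

Adding 2 years, 7 months and 326 days from November 19, 2073: first the month/year part, then the days.
+2 years → 2075; month 11 + 7 = 18, which is month 6 of year 2076 → June 2076.
Day 19 is valid in June, giving June 19, 2076.
Now add 326 days from June 19, 2076.
June has 30 days, so 30 − 19 = 11 days remain after June 19, 2076; 326 − 11 = 315 left.
July 2076 has 31 days: 315 − 31 = 284 left.
August 2076 has 31 days: 284 − 31 = 253 left.
September 2076 has 30 days: 253 − 30 = 223 left.
October 2076 has 31 days: 223 − 31 = 192 left.
November 2076 has 30 days: 192 − 30 = 162 left.
December 2076 has 31 days: 162 − 31 = 131 left.
January 2077 has 31 days: 131 − 31 = 100 left.
February 2077 has 28 days (2077 is not a leap year): 100 − 28 = 72 left.
March 2077 has 31 days: 72 − 31 = 41 left.
April 2077 has 30 days: 41 − 30 = 11 left.
11 days into May 2077 → May 11, 2077.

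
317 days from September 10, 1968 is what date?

Counting forward 317 days from September 10, 1968.
September has 30 days, so 30 − 10 = 20 days remain after September 10, 1968; 317 − 20 = 297 left.
October 1968 has 31 days: 297 − 31 = 266 left.
November 1968 has 30 days: 266 − 30 = 236 left.
December 1968 has 31 days: 236 − 31 = 205 left.
January 1969 has 31 days: 205 − 31 = 174 left.
February 1969 has 28 days (1969 is not a leap year): 174 − 28 = 146 left.
March 1969 has 31 days: 146 − 31 = 115 left.
April 1969 has 30 days: 115 − 30 = 85 left.
May 1969 has 31 days: 85 − 31 = 54 left.
June 1969 has 30 days: 54 − 30 = 24 left.
24 days into July 1969 → July 24, 1969.

July 24, 1969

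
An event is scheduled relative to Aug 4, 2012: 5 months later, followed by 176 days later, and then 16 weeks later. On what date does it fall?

Adding 5 months from August 4, 2012:
month 8 + 5 = 13, which is month 1 of year 2013 → January 2013.
Day 4 is valid in January, giving January 4, 2013.
Adding 176 days from January 4, 2013:
January has 31 days, so 31 − 4 = 27 days remain after January 4, 2013; 176 − 27 = 149 left.
February 2013 has 28 days (2013 is not a leap year): 149 − 28 = 121 left.
March 2013 has 31 days: 121 − 31 = 90 left.
April 2013 has 30 days: 90 − 30 = 60 left.
May 2013 has 31 days: 60 − 31 = 29 left.
29 days into June 2013 → June 29, 2013.
Adding 16 weeks (= 112 days) from June 29, 2013:
June has 30 days, so 30 − 29 = 1 day remains after June 29, 2013; 112 − 1 = 111 left.
July 2013 has 31 days: 111 − 31 = 80 left.
August 2013 has 31 days: 80 − 31 = 49 left.
September 2013 has 30 days: 49 − 30 = 19 left.
19 days into October 2013 → October 19, 2013.

October 19, 2013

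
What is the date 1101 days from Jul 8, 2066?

July 13, 2069

Counting forward 1101 days from July 8, 2066.
July has 31 days, so 31 − 8 = 23 days remain after July 8, 2066; 1101 − 23 = 1078 left.
August 2066 has 31 days: 1078 − 31 = 1047 left.
September 2066 has 30 days: 1047 − 30 = 1017 left.
October 2066 has 31 days: 1017 − 31 = 986 left.
November 2066 has 30 days: 986 − 30 = 956 left.
December 2066 has 31 days: 956 − 31 = 925 left.
January 2067 has 31 days: 925 − 31 = 894 left.
February 2067 has 28 days (2067 is not a leap year): 894 − 28 = 866 left.
March 2067 has 31 days: 866 − 31 = 835 left.
April 2067 has 30 days: 835 − 30 = 805 left.
May 2067 has 31 days: 805 − 31 = 774 left.
June 2067 has 30 days: 774 − 30 = 744 left.
July 2067 has 31 days: 744 − 31 = 713 left.
August 2067 has 31 days: 713 − 31 = 682 left.
September 2067 has 30 days: 682 − 30 = 652 left.
October 2067 has 31 days: 652 − 31 = 621 left.
November 2067 has 30 days: 621 − 30 = 591 left.
December 2067 has 31 days: 591 − 31 = 560 left.
January 2068 has 31 days: 560 − 31 = 529 left.
February 2068 has 29 days (2068 is a leap year): 529 − 29 = 500 left.
March 2068 has 31 days: 500 − 31 = 469 left.
April 2068 has 30 days: 469 − 30 = 439 left.
May 2068 has 31 days: 439 − 31 = 408 left.
June 2068 has 30 days: 408 − 30 = 378 left.
July 2068 has 31 days: 378 − 31 = 347 left.
August 2068 has 31 days: 347 − 31 = 316 left.
September 2068 has 30 days: 316 − 30 = 286 left.
October 2068 has 31 days: 286 − 31 = 255 left.
November 2068 has 30 days: 255 − 30 = 225 left.
December 2068 has 31 days: 225 − 31 = 194 left.
January 2069 has 31 days: 194 − 31 = 163 left.
February 2069 has 28 days (2069 is not a leap year): 163 − 28 = 135 left.
March 2069 has 31 days: 135 − 31 = 104 left.
April 2069 has 30 days: 104 − 30 = 74 left.
May 2069 has 31 days: 74 − 31 = 43 left.
June 2069 has 30 days: 43 − 30 = 13 left.
13 days into July 2069 → July 13, 2069.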